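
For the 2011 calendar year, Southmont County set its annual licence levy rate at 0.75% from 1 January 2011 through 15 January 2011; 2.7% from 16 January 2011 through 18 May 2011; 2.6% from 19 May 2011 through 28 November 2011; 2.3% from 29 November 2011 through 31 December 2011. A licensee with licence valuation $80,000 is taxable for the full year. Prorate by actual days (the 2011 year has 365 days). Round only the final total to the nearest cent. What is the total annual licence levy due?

1 January – 15 January 2011: 15 days at 0.75% → $80,000 × 0.75% × 15/365 = $24.6575
16 January – 18 May 2011: 123 days at 2.7% → $80,000 × 2.7% × 123/365 = $727.8904
19 May – 28 November 2011: 194 days at 2.6% → $80,000 × 2.6% × 194/365 = $1,105.5342
29 November – 31 December 2011: 33 days at 2.3% → $80,000 × 2.3% × 33/365 = $166.3562
Total = $2,024.4384

$2,024.44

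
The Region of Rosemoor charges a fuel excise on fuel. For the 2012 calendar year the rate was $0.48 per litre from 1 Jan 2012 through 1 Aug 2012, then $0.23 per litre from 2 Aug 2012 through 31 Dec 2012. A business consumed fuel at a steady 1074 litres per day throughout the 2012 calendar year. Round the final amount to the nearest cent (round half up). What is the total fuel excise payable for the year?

1 Jan – 1 Aug 2012: 214 days × 1074 litres/day = 229,836 litres at $0.48/litre → $110,321.28
2 Aug – 31 Dec 2012: 152 days × 1074 litres/day = 163,248 litres at $0.23/litre → $37,547.04

$147,868.32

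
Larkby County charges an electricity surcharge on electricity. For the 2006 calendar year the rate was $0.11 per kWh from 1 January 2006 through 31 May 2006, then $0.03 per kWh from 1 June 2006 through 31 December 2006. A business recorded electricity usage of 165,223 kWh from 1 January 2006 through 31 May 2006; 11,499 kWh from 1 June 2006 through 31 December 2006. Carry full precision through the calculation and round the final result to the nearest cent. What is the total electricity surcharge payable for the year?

1 January – 31 May 2006: 165,223 kWh at $0.11/kWh → $18,174.53
1 June – 31 December 2006: 11,499 kWh at $0.03/kWh → $344.97

$18,519.50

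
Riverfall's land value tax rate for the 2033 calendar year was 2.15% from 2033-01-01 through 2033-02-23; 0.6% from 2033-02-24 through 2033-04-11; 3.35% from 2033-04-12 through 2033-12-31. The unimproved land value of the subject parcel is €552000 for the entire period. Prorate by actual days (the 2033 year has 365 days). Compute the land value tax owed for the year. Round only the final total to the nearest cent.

2033-01-01 to 2033-02-23: 54 days at 2.15% → €552000 × 2.15% × 54/365 = €1755.8137
2033-02-24 to 2033-04-11: 47 days at 0.6% → €552000 × 0.6% × 47/365 = €426.4767
2033-04-12 to 2033-12-31: 264 days at 3.35% → €552000 × 3.35% × 264/365 = €13375.0356
Total = €15557.3260

€15557.33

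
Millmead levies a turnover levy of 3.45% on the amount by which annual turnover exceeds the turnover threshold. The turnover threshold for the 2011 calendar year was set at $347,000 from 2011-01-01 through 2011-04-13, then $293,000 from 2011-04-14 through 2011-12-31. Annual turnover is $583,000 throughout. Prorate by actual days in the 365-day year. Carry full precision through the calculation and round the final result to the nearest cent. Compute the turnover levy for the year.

$9,479.28

2011-01-01 to 2011-04-13: 103 days, exemption $347,000 → ($583,000 − $347,000) × 3.45% × 103/365 = $2,297.6055
2011-04-14 to 2011-12-31: 262 days, exemption $293,000 → ($583,000 − $293,000) × 3.45% × 262/365 = $7,181.6712
Total = $9,479.2767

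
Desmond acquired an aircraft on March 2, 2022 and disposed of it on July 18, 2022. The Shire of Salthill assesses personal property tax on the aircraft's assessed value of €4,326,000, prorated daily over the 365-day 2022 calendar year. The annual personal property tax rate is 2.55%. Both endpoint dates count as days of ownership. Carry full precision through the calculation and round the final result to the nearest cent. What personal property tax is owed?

€42,009.61

Days held (March 2 – July 18, 2022): 139 out of 365
Tax = €4,326,000 × 2.55% × 139/365 = €42,009.6082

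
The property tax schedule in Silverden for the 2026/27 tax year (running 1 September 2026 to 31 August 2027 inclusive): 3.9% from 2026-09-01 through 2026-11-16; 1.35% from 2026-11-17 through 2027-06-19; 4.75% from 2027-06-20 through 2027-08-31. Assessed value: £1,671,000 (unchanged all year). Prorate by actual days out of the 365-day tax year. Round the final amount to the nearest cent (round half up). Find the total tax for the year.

2026-09-01 to 2026-11-16: 77 days at 3.9% → £1,671,000 × 3.9% × 77/365 = £13,747.9808
2026-11-17 to 2027-06-19: 215 days at 1.35% → £1,671,000 × 1.35% × 215/365 = £13,287.8836
2027-06-20 to 2027-08-31: 73 days at 4.75% → £1,671,000 × 4.75% × 73/365 = £15,874.5000
Total = £42,910.3644

£42,910.36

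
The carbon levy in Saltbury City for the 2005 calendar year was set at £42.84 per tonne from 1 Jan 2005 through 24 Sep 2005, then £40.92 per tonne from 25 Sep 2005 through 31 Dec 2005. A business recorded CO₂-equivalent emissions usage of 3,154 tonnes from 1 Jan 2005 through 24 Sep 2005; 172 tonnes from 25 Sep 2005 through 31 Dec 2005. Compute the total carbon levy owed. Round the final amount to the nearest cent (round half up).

1 Jan – 24 Sep 2005: 3,154 tonnes at £42.84/tonne → £135,117.36
25 Sep – 31 Dec 2005: 172 tonnes at £40.92/tonne → £7,038.24

£142,155.60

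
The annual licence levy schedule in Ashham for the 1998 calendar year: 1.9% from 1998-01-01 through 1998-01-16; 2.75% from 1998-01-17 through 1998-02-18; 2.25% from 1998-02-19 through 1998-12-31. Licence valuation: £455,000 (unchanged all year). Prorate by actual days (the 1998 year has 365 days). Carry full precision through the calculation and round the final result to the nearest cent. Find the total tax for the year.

1998-01-01 to 1998-01-16: 16 days at 1.9% → £455,000 × 1.9% × 16/365 = £378.9589
1998-01-17 to 1998-02-18: 33 days at 2.75% → £455,000 × 2.75% × 33/365 = £1,131.2671
1998-02-19 to 1998-12-31: 316 days at 2.25% → £455,000 × 2.25% × 316/365 = £8,863.1507
Total = £10,373.3767

£10,373.38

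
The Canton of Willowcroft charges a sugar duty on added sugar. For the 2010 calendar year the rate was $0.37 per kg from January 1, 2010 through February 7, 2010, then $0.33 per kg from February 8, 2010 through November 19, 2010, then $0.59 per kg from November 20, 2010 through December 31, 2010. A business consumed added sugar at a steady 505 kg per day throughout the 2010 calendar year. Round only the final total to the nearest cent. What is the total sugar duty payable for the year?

January 1 – February 7, 2010: 38 days × 505 kg/day = 19,190 kg at $0.37/kg → $7100.30
February 8 – November 19, 2010: 285 days × 505 kg/day = 143,925 kg at $0.33/kg → $47495.25
November 20 – December 31, 2010: 42 days × 505 kg/day = 21,210 kg at $0.59/kg → $12513.90

$67109.45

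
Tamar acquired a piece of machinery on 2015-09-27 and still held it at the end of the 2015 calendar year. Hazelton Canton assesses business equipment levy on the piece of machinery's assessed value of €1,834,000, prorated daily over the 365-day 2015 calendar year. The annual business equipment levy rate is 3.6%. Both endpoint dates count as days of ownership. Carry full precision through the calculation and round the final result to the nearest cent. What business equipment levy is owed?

Days held (2015-09-27 to 2015-12-31): 96 out of 365
Tax = €1,834,000 × 3.6% × 96/365 = €17,365.2164

€17,365.22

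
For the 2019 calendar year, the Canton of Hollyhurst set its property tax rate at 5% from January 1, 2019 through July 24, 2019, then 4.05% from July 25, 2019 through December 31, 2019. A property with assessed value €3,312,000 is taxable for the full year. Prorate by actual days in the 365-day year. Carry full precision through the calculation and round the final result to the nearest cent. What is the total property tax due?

€151,807.56

January 1 – July 24, 2019: 205 days at 5% → €3,312,000 × 5% × 205/365 = €93,008.2192
July 25 – December 31, 2019: 160 days at 4.05% → €3,312,000 × 4.05% × 160/365 = €58,799.3425
Total = €151,807.5616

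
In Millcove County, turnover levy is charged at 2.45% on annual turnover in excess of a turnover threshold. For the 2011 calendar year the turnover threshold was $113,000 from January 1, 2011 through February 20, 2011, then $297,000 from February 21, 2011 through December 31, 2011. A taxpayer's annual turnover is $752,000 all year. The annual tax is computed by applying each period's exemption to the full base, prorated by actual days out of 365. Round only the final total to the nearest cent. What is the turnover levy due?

$11,777.38

January 1 – February 20, 2011: 51 days, exemption $113,000 → ($752,000 − $113,000) × 2.45% × 51/365 = $2,187.4808
February 21 – December 31, 2011: 314 days, exemption $297,000 → ($752,000 − $297,000) × 2.45% × 314/365 = $9,589.9041
Total = $11,777.3849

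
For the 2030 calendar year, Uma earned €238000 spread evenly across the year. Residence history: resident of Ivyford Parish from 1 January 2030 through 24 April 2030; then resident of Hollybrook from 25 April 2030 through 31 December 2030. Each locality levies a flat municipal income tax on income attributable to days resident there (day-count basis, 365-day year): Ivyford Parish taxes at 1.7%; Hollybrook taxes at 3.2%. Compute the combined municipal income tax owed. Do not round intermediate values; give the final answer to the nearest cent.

Ivyford Parish, 1 January – 24 April 2030: 114 days → €238000 × 1.7% × 114/365 = €1263.6822
Hollybrook, 25 April – 31 December 2030: 251 days → €238000 × 3.2% × 251/365 = €5237.3041
Total = €6500.9863

€6500.99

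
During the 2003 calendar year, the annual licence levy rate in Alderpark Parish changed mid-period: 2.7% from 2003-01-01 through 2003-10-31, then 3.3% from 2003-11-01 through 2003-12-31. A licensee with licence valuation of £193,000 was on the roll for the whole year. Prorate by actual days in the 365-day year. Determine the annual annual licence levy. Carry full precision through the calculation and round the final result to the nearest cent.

2003-01-01 to 2003-10-31: 304 days at 2.7% → £193,000 × 2.7% × 304/365 = £4,340.1205
2003-11-01 to 2003-12-31: 61 days at 3.3% → £193,000 × 3.3% × 61/365 = £1,064.4082
Total = £5,404.5288

£5,404.53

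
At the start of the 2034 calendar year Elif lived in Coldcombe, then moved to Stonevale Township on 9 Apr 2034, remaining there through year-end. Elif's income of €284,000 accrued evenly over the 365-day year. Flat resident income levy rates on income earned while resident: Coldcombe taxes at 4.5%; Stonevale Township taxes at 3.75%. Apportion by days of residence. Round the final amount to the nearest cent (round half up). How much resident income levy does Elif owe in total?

€11,221.89

Coldcombe, 1 Jan – 8 Apr 2034: 98 days → €284,000 × 4.5% × 98/365 = €3,431.3425
Stonevale Township, 9 Apr – 31 Dec 2034: 267 days → €284,000 × 3.75% × 267/365 = €7,790.5479
Total = €11,221.8904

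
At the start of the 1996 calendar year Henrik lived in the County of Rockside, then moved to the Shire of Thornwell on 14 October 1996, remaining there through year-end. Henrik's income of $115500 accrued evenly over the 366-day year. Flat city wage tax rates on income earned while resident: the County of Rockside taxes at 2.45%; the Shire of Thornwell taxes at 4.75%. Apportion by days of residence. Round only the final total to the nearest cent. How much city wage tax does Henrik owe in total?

$3403.15

The County of Rockside, 1 January – 13 October 1996: 287 days → $115500 × 2.45% × 287/366 = $2218.9570
The Shire of Thornwell, 14 October – 31 December 1996: 79 days → $115500 × 4.75% × 79/366 = $1184.1906
Total = $3403.1475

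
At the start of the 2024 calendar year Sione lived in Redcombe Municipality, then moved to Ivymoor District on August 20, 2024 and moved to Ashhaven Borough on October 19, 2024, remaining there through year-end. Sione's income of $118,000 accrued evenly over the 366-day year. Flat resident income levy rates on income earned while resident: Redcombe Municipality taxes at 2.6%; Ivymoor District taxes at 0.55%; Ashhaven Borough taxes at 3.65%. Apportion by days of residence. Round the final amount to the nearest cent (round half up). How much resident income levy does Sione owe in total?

$2,921.95

Redcombe Municipality, January 1 – August 19, 2024: 232 days → $118,000 × 2.6% × 232/366 = $1,944.7432
Ivymoor District, August 20 – October 18, 2024: 60 days → $118,000 × 0.55% × 60/366 = $106.3934
Ashhaven Borough, October 19 – December 31, 2024: 74 days → $118,000 × 3.65% × 74/366 = $870.8142
Total = $2,921.9508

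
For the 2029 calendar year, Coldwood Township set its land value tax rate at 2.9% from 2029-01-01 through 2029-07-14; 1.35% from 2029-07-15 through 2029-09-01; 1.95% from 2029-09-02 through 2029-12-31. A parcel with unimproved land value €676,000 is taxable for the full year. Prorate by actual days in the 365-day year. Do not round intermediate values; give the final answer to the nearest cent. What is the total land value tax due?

2029-01-01 to 2029-07-14: 195 days at 2.9% → €676,000 × 2.9% × 195/365 = €10,473.3699
2029-07-15 to 2029-09-01: 49 days at 1.35% → €676,000 × 1.35% × 49/365 = €1,225.1342
2029-09-02 to 2029-12-31: 121 days at 1.95% → €676,000 × 1.95% × 121/365 = €4,369.9233
Total = €16,068.4274

€16,068.43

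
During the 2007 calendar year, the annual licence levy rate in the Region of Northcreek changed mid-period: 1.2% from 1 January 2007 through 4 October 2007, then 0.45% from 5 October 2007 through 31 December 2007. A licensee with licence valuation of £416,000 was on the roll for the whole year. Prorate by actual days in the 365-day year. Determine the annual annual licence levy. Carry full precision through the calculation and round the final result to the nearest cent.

£4,239.78

1 January – 4 October 2007: 277 days at 1.2% → £416,000 × 1.2% × 277/365 = £3,788.4493
5 October – 31 December 2007: 88 days at 0.45% → £416,000 × 0.45% × 88/365 = £451.3315
Total = £4,239.7808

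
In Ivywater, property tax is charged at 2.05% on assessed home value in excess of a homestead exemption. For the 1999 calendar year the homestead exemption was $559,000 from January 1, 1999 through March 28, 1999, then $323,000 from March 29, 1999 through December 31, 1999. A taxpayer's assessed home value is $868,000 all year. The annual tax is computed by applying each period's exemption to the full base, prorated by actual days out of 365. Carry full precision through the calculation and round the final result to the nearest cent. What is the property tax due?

January 1 – March 28, 1999: 87 days, exemption $559,000 → ($868,000 − $559,000) × 2.05% × 87/365 = $1,509.8671
March 29 – December 31, 1999: 278 days, exemption $323,000 → ($868,000 − $323,000) × 2.05% × 278/365 = $8,509.4658
Total = $10,019.3329

$10,019.33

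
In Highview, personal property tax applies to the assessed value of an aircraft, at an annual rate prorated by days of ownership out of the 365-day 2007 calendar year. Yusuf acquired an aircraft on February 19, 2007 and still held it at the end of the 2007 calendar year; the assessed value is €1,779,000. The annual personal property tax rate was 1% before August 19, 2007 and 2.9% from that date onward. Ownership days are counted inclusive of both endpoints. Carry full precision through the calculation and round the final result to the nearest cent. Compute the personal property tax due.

February 19 – August 18, 2007: 181 days at 1% → €1,779,000 × 1% × 181/365 = €8,821.8904
August 19 – December 31, 2007: 135 days at 2.9% → €1,779,000 × 2.9% × 135/365 = €19,081.6027
Total = €27,903.4932

€27,903.49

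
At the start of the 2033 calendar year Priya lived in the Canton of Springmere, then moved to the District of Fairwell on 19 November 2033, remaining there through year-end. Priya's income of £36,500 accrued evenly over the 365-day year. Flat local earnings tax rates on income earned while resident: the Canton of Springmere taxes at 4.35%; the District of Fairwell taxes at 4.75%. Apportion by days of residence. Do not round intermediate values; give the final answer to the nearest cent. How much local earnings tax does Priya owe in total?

£1,604.95

The Canton of Springmere, 1 January – 18 November 2033: 322 days → £36,500 × 4.35% × 322/365 = £1,400.7000
The District of Fairwell, 19 November – 31 December 2033: 43 days → £36,500 × 4.75% × 43/365 = £204.2500
Total = £1,604.9500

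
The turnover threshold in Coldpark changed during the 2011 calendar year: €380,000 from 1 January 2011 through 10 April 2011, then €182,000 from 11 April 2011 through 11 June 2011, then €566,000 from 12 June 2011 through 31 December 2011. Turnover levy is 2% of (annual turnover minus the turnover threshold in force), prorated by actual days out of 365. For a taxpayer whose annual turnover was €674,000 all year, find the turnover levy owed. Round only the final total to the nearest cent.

1 January – 10 April 2011: 100 days, exemption €380,000 → (€674,000 − €380,000) × 2% × 100/365 = €1,610.9589
11 April – 11 June 2011: 62 days, exemption €182,000 → (€674,000 − €182,000) × 2% × 62/365 = €1,671.4521
12 June – 31 December 2011: 203 days, exemption €566,000 → (€674,000 − €566,000) × 2% × 203/365 = €1,201.3151
Total = €4,483.7260

€4,483.73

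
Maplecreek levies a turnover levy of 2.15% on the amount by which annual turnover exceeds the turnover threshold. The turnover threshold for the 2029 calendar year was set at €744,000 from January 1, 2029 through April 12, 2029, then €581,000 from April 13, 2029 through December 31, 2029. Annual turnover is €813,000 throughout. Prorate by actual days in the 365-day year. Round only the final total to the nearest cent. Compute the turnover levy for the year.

€4,008.66

January 1 – April 12, 2029: 102 days, exemption €744,000 → (€813,000 − €744,000) × 2.15% × 102/365 = €414.5671
April 13 – December 31, 2029: 263 days, exemption €581,000 → (€813,000 − €581,000) × 2.15% × 263/365 = €3,594.0932
Total = €4,008.6603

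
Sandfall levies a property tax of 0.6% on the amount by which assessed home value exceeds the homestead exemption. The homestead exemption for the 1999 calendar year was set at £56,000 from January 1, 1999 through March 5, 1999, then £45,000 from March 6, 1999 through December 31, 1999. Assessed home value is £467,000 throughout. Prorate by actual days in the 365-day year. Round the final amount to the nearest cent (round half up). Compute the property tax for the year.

£2,520.43

January 1 – March 5, 1999: 64 days, exemption £56,000 → (£467,000 − £56,000) × 0.6% × 64/365 = £432.3945
March 6 – December 31, 1999: 301 days, exemption £45,000 → (£467,000 − £45,000) × 0.6% × 301/365 = £2,088.0329
Total = £2,520.4274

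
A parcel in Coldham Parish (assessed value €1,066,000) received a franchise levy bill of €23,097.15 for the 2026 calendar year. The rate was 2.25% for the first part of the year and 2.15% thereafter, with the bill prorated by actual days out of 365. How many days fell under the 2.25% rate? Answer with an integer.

Let d = days at the first rate; then 365 − d days at the second rate.
€1,066,000 × [2.25%·d + 2.15%·(365−d)] / 365 = €23,097.15
Solving gives d = 61, so the new rate took effect on March 3, 2026.

61 days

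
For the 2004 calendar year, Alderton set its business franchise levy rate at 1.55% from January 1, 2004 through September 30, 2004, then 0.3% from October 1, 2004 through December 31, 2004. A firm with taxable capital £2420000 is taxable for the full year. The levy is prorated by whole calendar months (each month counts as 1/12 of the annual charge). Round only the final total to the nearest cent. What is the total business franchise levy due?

£29947.50

January 1 – September 30, 2004: 9 months at 1.55% → £2420000 × 1.55% × 9/12 = £28132.5000
October 1 – December 31, 2004: 3 months at 0.3% → £2420000 × 0.3% × 3/12 = £1815.0000
Total = £29947.5000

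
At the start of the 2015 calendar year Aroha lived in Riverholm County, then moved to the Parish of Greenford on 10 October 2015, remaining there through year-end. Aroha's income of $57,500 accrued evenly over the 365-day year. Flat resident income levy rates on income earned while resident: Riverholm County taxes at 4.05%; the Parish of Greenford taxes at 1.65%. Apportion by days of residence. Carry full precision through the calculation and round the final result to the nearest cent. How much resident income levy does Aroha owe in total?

Riverholm County, 1 January – 9 October 2015: 282 days → $57,500 × 4.05% × 282/365 = $1,799.1986
The Parish of Greenford, 10 October – 31 December 2015: 83 days → $57,500 × 1.65% × 83/365 = $215.7432
Total = $2,014.9418

$2,014.94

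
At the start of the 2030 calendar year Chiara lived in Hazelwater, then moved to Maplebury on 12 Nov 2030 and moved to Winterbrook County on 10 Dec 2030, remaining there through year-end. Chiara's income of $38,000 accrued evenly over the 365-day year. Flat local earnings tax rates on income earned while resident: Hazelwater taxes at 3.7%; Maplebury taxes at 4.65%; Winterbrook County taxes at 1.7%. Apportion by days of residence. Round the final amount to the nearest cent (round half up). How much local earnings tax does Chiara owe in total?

$1,387.88

Hazelwater, 1 Jan – 11 Nov 2030: 315 days → $38,000 × 3.7% × 315/365 = $1,213.3973
Maplebury, 12 Nov – 9 Dec 2030: 28 days → $38,000 × 4.65% × 28/365 = $135.5507
Winterbrook County, 10 Dec – 31 Dec 2030: 22 days → $38,000 × 1.7% × 22/365 = $38.9370
Total = $1,387.8849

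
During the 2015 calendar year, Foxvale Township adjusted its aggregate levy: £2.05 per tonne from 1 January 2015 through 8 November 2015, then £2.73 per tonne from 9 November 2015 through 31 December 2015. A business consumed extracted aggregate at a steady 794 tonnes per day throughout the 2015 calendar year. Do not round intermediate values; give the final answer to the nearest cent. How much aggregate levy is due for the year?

1 January – 8 November 2015: 312 days × 794 tonnes/day = 247,728 tonnes at £2.05/tonne → £507,842.40
9 November – 31 December 2015: 53 days × 794 tonnes/day = 42,082 tonnes at £2.73/tonne → £114,883.86

£622,726.26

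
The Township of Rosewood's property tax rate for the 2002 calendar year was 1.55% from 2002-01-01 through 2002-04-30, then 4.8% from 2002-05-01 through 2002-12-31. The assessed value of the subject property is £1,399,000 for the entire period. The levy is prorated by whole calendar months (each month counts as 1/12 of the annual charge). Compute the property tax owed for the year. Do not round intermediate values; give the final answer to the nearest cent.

£51,996.17

2002-01-01 to 2002-04-30: 4 months at 1.55% → £1,399,000 × 1.55% × 4/12 = £7,228.1667
2002-05-01 to 2002-12-31: 8 months at 4.8% → £1,399,000 × 4.8% × 8/12 = £44,768.0000
Total = £51,996.1667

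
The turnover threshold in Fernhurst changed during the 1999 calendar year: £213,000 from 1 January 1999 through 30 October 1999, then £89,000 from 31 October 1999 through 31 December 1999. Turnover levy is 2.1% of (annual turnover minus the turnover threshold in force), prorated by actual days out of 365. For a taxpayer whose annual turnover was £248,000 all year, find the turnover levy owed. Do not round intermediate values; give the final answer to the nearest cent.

£1,177.32

1 January – 30 October 1999: 303 days, exemption £213,000 → (£248,000 − £213,000) × 2.1% × 303/365 = £610.1507
31 October – 31 December 1999: 62 days, exemption £89,000 → (£248,000 − £89,000) × 2.1% × 62/365 = £567.1726
Total = £1,177.3233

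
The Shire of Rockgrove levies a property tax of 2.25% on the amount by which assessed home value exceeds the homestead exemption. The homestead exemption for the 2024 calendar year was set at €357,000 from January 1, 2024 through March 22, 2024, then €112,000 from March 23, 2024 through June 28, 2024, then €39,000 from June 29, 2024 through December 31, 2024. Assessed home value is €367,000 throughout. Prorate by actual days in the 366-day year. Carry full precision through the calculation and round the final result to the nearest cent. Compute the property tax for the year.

January 1 – March 22, 2024: 82 days, exemption €357,000 → (€367,000 − €357,000) × 2.25% × 82/366 = €50.4098
March 23 – June 28, 2024: 98 days, exemption €112,000 → (€367,000 − €112,000) × 2.25% × 98/366 = €1,536.2705
June 29 – December 31, 2024: 186 days, exemption €39,000 → (€367,000 − €39,000) × 2.25% × 186/366 = €3,750.4918
Total = €5,337.1721

€5,337.17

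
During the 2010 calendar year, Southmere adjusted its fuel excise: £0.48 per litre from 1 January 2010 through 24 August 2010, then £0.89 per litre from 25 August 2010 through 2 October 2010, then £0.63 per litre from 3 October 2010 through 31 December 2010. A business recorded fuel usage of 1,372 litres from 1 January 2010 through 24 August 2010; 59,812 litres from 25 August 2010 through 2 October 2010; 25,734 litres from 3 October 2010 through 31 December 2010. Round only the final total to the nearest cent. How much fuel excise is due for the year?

£70,103.66

1 January – 24 August 2010: 1,372 litres at £0.48/litre → £658.56
25 August – 2 October 2010: 59,812 litres at £0.89/litre → £53,232.68
3 October – 31 December 2010: 25,734 litres at £0.63/litre → £16,212.42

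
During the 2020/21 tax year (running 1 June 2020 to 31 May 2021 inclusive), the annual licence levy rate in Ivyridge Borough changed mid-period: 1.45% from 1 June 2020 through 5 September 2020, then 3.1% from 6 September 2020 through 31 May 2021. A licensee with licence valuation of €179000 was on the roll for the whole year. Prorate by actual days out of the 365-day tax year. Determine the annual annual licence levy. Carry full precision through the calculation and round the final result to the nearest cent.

€4764.10

1 June – 5 September 2020: 97 days at 1.45% → €179000 × 1.45% × 97/365 = €689.7630
6 September 2020 – 31 May 2021: 268 days at 3.1% → €179000 × 3.1% × 268/365 = €4074.3342
Total = €4764.0973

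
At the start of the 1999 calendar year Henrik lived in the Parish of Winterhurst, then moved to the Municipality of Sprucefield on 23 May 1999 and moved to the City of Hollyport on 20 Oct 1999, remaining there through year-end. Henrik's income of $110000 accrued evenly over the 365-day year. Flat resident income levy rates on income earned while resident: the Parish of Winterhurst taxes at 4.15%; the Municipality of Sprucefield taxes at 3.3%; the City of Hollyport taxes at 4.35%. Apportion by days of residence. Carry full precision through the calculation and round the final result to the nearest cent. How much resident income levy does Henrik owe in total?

$4224.75

The Parish of Winterhurst, 1 Jan – 22 May 1999: 142 days → $110000 × 4.15% × 142/365 = $1775.9726
The Municipality of Sprucefield, 23 May – 19 Oct 1999: 150 days → $110000 × 3.3% × 150/365 = $1491.7808
The City of Hollyport, 20 Oct – 31 Dec 1999: 73 days → $110000 × 4.35% × 73/365 = $957.0000
Total = $4224.7534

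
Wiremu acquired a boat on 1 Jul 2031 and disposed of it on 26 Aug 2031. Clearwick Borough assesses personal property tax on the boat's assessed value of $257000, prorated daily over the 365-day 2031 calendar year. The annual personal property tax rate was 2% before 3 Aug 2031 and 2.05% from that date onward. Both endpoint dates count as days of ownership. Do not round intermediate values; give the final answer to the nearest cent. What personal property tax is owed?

1 Jul – 2 Aug 2031: 33 days at 2% → $257000 × 2% × 33/365 = $464.7123
3 Aug – 26 Aug 2031: 24 days at 2.05% → $257000 × 2.05% × 24/365 = $346.4219
Total = $811.1342

$811.13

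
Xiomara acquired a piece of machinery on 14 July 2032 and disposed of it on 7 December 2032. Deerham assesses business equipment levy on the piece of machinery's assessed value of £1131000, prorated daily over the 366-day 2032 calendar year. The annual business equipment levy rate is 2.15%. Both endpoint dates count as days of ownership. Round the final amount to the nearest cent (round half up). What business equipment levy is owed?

Days held (14 July – 7 December 2032): 147 out of 366
Tax = £1131000 × 2.15% × 147/366 = £9766.4631

£9766.46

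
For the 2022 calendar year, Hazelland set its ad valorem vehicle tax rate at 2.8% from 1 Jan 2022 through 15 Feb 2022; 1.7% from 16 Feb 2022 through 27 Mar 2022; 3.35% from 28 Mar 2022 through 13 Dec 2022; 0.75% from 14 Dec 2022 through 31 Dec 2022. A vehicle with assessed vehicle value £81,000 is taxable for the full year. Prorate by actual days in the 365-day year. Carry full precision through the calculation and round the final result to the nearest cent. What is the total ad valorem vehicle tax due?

£2,407.03

1 Jan – 15 Feb 2022: 46 days at 2.8% → £81,000 × 2.8% × 46/365 = £285.8301
16 Feb – 27 Mar 2022: 40 days at 1.7% → £81,000 × 1.7% × 40/365 = £150.9041
28 Mar – 13 Dec 2022: 261 days at 3.35% → £81,000 × 3.35% × 261/365 = £1,940.3384
14 Dec – 31 Dec 2022: 18 days at 0.75% → £81,000 × 0.75% × 18/365 = £29.9589
Total = £2,407.0315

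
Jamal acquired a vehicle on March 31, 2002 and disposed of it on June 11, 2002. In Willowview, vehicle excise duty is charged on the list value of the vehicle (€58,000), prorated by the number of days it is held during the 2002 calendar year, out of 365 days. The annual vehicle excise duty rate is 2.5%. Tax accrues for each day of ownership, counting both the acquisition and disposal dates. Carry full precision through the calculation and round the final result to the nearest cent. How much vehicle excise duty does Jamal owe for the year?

Days held (March 31 – June 11, 2002): 73 out of 365
Tax = €58,000 × 2.5% × 73/365 = €290.0000

€290.00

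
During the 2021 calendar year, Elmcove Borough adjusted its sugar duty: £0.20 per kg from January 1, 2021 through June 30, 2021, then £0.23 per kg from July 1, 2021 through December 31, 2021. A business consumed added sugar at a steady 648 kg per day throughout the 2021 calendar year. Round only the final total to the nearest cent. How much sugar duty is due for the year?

£50,880.96

January 1 – June 30, 2021: 181 days × 648 kg/day = 117,288 kg at £0.20/kg → £23,457.60
July 1 – December 31, 2021: 184 days × 648 kg/day = 119,232 kg at £0.23/kg → £27,423.36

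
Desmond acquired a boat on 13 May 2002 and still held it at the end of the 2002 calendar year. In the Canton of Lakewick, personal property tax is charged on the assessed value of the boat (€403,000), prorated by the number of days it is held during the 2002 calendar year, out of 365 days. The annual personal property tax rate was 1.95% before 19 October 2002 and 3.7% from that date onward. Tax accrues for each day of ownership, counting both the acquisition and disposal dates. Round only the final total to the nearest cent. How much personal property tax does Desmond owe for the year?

€6,446.34

13 May – 18 October 2002: 159 days at 1.95% → €403,000 × 1.95% × 159/365 = €3,423.2918
19 October – 31 December 2002: 74 days at 3.7% → €403,000 × 3.7% × 74/365 = €3,023.0521
Total = €6,446.3438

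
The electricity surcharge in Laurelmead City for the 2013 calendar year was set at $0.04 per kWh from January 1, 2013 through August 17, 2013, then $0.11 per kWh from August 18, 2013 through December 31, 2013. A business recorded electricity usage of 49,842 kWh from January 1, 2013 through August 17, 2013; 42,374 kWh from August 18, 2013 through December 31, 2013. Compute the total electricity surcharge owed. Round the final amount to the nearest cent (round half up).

$6,654.82

January 1 – August 17, 2013: 49,842 kWh at $0.04/kWh → $1,993.68
August 18 – December 31, 2013: 42,374 kWh at $0.11/kWh → $4,661.14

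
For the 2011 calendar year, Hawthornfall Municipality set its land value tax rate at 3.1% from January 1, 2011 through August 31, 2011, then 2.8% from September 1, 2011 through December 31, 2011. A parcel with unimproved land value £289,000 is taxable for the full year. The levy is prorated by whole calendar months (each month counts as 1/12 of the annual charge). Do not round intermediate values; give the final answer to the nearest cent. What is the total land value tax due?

January 1 – August 31, 2011: 8 months at 3.1% → £289,000 × 3.1% × 8/12 = £5,972.6667
September 1 – December 31, 2011: 4 months at 2.8% → £289,000 × 2.8% × 4/12 = £2,697.3333
Total = £8,670.0000

£8,670.00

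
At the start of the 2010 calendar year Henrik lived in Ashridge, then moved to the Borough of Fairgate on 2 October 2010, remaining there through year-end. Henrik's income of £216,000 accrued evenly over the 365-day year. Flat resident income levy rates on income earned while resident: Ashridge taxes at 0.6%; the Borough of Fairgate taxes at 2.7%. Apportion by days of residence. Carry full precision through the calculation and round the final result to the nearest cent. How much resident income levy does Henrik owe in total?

£2,426.89

Ashridge, 1 January – 1 October 2010: 274 days → £216,000 × 0.6% × 274/365 = £972.8877
The Borough of Fairgate, 2 October – 31 December 2010: 91 days → £216,000 × 2.7% × 91/365 = £1,454.0055
Total = £2,426.8932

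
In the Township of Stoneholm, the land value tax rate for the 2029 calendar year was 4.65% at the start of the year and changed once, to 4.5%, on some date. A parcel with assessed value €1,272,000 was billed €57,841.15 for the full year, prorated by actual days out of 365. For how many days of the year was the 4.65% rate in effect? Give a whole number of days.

Let d = days at the first rate; then 365 − d days at the second rate.
€1,272,000 × [4.65%·d + 4.5%·(365−d)] / 365 = €57,841.15
Solving gives d = 115, so the new rate took effect on 26 Apr 2029.

115 days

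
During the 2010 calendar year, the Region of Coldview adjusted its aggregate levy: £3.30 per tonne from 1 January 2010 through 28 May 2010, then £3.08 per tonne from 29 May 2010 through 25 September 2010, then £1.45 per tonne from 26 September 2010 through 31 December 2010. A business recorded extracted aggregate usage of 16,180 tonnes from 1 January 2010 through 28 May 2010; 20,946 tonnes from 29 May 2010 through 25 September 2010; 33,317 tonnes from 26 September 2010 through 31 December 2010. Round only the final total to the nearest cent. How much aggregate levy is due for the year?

£166217.33

1 January – 28 May 2010: 16,180 tonnes at £3.30/tonne → £53394.00
29 May – 25 September 2010: 20,946 tonnes at £3.08/tonne → £64513.68
26 September – 31 December 2010: 33,317 tonnes at £1.45/tonne → £48309.65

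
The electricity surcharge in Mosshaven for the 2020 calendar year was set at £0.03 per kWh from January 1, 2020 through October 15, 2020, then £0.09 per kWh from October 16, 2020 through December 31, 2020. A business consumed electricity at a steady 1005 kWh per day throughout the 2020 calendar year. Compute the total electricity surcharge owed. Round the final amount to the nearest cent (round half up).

£15,678.00

January 1 – October 15, 2020: 289 days × 1005 kWh/day = 290,445 kWh at £0.03/kWh → £8,713.35
October 16 – December 31, 2020: 77 days × 1005 kWh/day = 77,385 kWh at £0.09/kWh → £6,964.65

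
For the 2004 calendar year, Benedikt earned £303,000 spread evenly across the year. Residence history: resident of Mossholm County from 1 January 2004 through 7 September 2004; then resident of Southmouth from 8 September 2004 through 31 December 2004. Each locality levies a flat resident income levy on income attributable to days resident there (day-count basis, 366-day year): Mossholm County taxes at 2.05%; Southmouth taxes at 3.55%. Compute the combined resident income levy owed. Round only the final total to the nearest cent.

Mossholm County, 1 January – 7 September 2004: 251 days → £303,000 × 2.05% × 251/366 = £4,259.7992
Southmouth, 8 September – 31 December 2004: 115 days → £303,000 × 3.55% × 115/366 = £3,379.7746
Total = £7,639.5738

£7,639.57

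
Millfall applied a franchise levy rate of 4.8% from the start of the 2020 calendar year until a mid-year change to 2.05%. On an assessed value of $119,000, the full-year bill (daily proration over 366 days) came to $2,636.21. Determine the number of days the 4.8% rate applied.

22 days

Let d = days at the first rate; then 366 − d days at the second rate.
$119,000 × [4.8%·d + 2.05%·(366−d)] / 366 = $2,636.21
Solving gives d = 22, so the new rate took effect on 23 January 2020.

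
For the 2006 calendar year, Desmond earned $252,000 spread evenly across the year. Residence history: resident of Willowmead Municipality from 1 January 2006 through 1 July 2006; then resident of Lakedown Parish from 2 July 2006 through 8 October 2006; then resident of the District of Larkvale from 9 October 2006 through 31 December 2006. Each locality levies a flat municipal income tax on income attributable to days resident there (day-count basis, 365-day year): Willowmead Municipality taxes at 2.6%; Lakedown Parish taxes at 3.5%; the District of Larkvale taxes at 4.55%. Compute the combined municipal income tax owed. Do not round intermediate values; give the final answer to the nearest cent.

$8,298.05

Willowmead Municipality, 1 January – 1 July 2006: 182 days → $252,000 × 2.6% × 182/365 = $3,267.0247
Lakedown Parish, 2 July – 8 October 2006: 99 days → $252,000 × 3.5% × 99/365 = $2,392.2740
The District of Larkvale, 9 October – 31 December 2006: 84 days → $252,000 × 4.55% × 84/365 = $2,638.7507
Total = $8,298.0493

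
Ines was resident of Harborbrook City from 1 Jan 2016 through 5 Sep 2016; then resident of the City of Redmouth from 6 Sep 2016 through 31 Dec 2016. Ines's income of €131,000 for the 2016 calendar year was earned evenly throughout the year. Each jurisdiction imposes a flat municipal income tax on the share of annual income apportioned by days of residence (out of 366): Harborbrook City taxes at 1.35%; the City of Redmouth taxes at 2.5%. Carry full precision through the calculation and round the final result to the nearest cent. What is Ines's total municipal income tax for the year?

€2,250.09

Harborbrook City, 1 Jan – 5 Sep 2016: 249 days → €131,000 × 1.35% × 249/366 = €1,203.1598
The City of Redmouth, 6 Sep – 31 Dec 2016: 117 days → €131,000 × 2.5% × 117/366 = €1,046.9262
Total = €2,250.0861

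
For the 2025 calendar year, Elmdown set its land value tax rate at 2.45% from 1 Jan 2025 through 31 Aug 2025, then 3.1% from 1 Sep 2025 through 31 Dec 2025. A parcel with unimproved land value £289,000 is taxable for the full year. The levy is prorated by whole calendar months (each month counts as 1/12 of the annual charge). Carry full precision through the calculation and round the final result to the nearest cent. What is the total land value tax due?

1 Jan – 31 Aug 2025: 8 months at 2.45% → £289,000 × 2.45% × 8/12 = £4,720.3333
1 Sep – 31 Dec 2025: 4 months at 3.1% → £289,000 × 3.1% × 4/12 = £2,986.3333
Total = £7,706.6667

£7,706.67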